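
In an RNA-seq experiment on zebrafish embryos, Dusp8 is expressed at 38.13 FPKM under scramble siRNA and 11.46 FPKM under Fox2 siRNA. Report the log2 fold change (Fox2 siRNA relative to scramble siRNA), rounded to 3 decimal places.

Fold change = 11.46 / 38.13 = 0.3006
log2(0.3006) = -1.7343

-1.734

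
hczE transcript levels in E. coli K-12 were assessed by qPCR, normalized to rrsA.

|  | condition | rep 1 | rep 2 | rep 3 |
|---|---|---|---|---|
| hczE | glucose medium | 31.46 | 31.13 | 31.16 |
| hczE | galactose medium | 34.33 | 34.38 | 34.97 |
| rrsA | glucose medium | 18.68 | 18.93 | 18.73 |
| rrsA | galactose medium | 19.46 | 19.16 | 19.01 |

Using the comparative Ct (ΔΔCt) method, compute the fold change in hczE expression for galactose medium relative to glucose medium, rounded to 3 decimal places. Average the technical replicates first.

0.136

Mean Ct: hczE glucose medium 31.250; hczE galactose medium 34.560; rrsA glucose medium 18.780; rrsA galactose medium 19.210
ΔCt(glucose medium) = 31.250 − 18.780 = 12.470
ΔCt(galactose medium) = 34.560 − 19.210 = 15.350
ΔΔCt = 15.350 − 12.470 = 2.880
Fold change = 2^(−2.880) = 0.1358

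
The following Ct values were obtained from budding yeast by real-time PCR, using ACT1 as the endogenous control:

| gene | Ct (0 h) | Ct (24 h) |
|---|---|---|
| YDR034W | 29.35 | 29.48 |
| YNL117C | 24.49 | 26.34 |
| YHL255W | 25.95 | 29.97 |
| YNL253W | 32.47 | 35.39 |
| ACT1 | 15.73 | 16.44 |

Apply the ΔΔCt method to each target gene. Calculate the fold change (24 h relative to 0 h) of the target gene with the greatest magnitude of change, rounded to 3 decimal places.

0.101

YDR034W: ΔΔCt = (29.48−16.44) − (29.35−15.73) = 13.04 − 13.62 = -0.58; fold change = 2^0.58 = 1.495
YNL117C: ΔΔCt = (26.34−16.44) − (24.49−15.73) = 9.90 − 8.76 = 1.14; fold change = 2^-1.14 = 0.454
YHL255W: ΔΔCt = (29.97−16.44) − (25.95−15.73) = 13.53 − 10.22 = 3.31; fold change = 2^-3.31 = 0.101
YNL253W: ΔΔCt = (35.39−16.44) − (32.47−15.73) = 18.95 − 16.74 = 2.21; fold change = 2^-2.21 = 0.216
YHL255W has the largest |ΔΔCt| = 3.31.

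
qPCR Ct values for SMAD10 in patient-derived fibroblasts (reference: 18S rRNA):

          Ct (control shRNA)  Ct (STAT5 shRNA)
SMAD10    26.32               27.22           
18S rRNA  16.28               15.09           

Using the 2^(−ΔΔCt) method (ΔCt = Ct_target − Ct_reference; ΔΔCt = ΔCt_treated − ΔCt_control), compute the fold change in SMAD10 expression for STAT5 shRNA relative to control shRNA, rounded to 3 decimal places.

0.235

ΔCt(control shRNA) = 26.320 − 16.280 = 10.040
ΔCt(STAT5 shRNA) = 27.220 − 15.090 = 12.130
ΔΔCt = 12.130 − 10.040 = 2.090
Fold change = 2^(−2.090) = 0.2349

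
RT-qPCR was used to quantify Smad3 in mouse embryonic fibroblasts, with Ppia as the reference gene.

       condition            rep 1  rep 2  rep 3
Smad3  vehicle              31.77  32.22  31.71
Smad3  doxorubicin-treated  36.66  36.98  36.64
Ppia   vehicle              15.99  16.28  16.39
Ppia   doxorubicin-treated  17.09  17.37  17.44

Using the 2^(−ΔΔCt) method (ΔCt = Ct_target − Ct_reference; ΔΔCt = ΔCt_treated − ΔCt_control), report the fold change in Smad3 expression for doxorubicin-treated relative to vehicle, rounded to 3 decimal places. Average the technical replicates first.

Mean Ct: Smad3 vehicle 31.900; Smad3 doxorubicin-treated 36.760; Ppia vehicle 16.220; Ppia doxorubicin-treated 17.300
ΔCt(vehicle) = 31.900 − 16.220 = 15.680
ΔCt(doxorubicin-treated) = 36.760 − 17.300 = 19.460
ΔΔCt = 19.460 − 15.680 = 3.780
Fold change = 2^(−3.780) = 0.0728

0.073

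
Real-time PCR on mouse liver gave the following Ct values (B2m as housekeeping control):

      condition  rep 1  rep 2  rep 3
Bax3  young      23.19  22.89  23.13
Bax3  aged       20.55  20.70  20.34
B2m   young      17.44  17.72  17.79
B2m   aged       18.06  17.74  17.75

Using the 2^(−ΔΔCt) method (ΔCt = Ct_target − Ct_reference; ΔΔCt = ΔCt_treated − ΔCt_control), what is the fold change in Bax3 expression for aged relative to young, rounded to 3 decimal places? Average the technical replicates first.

Mean Ct: Bax3 young 23.070; Bax3 aged 20.530; B2m young 17.650; B2m aged 17.850
ΔCt(young) = 23.070 − 17.650 = 5.420
ΔCt(aged) = 20.530 − 17.850 = 2.680
ΔΔCt = 2.680 − 5.420 = -2.740
Fold change = 2^(−(-2.740)) = 2^2.740 = 6.6807

6.681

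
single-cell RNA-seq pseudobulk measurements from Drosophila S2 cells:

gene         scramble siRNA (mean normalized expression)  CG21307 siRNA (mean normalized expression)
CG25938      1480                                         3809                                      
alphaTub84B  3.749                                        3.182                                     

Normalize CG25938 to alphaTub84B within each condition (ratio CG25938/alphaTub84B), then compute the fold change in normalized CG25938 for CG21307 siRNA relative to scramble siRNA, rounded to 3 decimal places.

CG25938/alphaTub84B (scramble siRNA) = 1480 / 3.749 = 394.77
CG25938/alphaTub84B (CG21307 siRNA) = 3809 / 3.182 = 1197
Fold change = 1197 / 394.77 = 3.0322

3.032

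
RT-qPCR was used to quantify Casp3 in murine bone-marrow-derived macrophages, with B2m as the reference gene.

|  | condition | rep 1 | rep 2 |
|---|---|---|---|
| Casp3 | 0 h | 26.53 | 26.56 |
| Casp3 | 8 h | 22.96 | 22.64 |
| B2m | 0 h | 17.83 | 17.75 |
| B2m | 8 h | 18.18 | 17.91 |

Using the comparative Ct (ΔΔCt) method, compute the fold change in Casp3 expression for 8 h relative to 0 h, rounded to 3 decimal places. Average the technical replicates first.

Mean Ct: Casp3 0 h 26.545; Casp3 8 h 22.800; B2m 0 h 17.790; B2m 8 h 18.045
ΔCt(0 h) = 26.545 − 17.790 = 8.755
ΔCt(8 h) = 22.800 − 18.045 = 4.755
ΔΔCt = 4.755 − 8.755 = -4.000
Fold change = 2^(−(-4.000)) = 2^4.000 = 16.0000

16.000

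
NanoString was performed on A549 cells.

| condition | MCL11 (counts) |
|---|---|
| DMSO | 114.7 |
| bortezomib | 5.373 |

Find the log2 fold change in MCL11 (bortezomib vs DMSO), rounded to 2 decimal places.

Fold change = 5.373 / 114.7 = 0.0468
log2(0.0468) = -4.416

-4.42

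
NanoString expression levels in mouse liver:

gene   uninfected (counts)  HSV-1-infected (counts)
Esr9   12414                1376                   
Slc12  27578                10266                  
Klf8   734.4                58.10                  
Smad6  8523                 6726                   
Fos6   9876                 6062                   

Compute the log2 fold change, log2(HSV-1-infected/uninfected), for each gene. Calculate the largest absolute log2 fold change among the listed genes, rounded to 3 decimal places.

3.660

log2(1376/12414) = -3.173  (Esr9)
log2(10266/27578) = -1.426  (Slc12)
log2(58.10/734.4) = -3.660  (Klf8)
log2(6726/8523) = -0.342  (Smad6)
log2(6062/9876) = -0.704  (Fos6)
The largest magnitude belongs to Klf8.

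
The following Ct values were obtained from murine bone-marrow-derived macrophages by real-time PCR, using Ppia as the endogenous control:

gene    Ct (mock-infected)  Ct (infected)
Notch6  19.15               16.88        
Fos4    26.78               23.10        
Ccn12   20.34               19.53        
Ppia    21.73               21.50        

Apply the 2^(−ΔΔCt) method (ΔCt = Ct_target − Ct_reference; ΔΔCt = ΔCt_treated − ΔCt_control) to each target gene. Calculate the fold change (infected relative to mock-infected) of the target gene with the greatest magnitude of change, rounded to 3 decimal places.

Notch6: ΔΔCt = (16.88−21.50) − (19.15−21.73) = -4.62 − (-2.58) = -2.04; fold change = 2^2.04 = 4.112
Fos4: ΔΔCt = (23.10−21.50) − (26.78−21.73) = 1.60 − 5.05 = -3.45; fold change = 2^3.45 = 10.928
Ccn12: ΔΔCt = (19.53−21.50) − (20.34−21.73) = -1.97 − (-1.39) = -0.58; fold change = 2^0.58 = 1.495
Fos4 has the largest |ΔΔCt| = 3.45.

10.928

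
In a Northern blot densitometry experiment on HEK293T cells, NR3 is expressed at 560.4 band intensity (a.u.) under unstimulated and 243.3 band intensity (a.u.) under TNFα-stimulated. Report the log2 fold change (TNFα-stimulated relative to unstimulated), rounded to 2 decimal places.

-1.20

Fold change = 243.3 / 560.4 = 0.4342
log2(0.4342) = -1.204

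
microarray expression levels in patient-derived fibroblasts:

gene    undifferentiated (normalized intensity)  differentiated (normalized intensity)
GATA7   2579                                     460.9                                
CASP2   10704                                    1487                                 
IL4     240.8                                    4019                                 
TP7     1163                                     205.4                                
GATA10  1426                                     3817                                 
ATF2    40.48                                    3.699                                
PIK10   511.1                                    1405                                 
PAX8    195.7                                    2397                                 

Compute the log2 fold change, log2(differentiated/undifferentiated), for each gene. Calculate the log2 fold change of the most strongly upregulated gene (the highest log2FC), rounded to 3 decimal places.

log2(460.9/2579) = -2.484  (GATA7)
log2(1487/10704) = -2.848  (CASP2)
log2(4019/240.8) = 4.061  (IL4)
log2(205.4/1163) = -2.501  (TP7)
log2(3817/1426) = 1.420  (GATA10)
log2(3.699/40.48) = -3.452  (ATF2)
log2(1405/511.1) = 1.459  (PIK10)
log2(2397/195.7) = 3.615  (PAX8)
IL4 is most strongly upregulated.

4.061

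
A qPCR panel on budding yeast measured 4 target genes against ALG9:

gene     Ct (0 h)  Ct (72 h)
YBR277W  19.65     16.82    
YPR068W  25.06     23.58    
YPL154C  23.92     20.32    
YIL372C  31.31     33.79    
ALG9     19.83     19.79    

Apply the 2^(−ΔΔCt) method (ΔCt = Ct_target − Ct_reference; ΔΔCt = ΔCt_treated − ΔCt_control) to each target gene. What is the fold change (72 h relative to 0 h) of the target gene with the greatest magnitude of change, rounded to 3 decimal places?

YBR277W: ΔΔCt = (16.82−19.79) − (19.65−19.83) = -2.97 − (-0.18) = -2.79; fold change = 2^2.79 = 6.916
YPR068W: ΔΔCt = (23.58−19.79) − (25.06−19.83) = 3.79 − 5.23 = -1.44; fold change = 2^1.44 = 2.713
YPL154C: ΔΔCt = (20.32−19.79) − (23.92−19.83) = 0.53 − 4.09 = -3.56; fold change = 2^3.56 = 11.794
YIL372C: ΔΔCt = (33.79−19.79) − (31.31−19.83) = 14.00 − 11.48 = 2.52; fold change = 2^-2.52 = 0.174
YPL154C has the largest |ΔΔCt| = 3.56.

11.794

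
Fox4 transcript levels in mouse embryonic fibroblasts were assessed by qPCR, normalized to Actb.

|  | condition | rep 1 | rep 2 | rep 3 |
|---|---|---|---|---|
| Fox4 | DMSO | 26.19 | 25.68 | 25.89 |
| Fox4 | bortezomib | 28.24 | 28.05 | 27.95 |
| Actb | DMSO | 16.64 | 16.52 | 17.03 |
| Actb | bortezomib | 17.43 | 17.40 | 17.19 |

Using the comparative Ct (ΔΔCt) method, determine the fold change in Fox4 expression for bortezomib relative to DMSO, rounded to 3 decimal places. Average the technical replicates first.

Mean Ct: Fox4 DMSO 25.920; Fox4 bortezomib 28.080; Actb DMSO 16.730; Actb bortezomib 17.340
ΔCt(DMSO) = 25.920 − 16.730 = 9.190
ΔCt(bortezomib) = 28.080 − 17.340 = 10.740
ΔΔCt = 10.740 − 9.190 = 1.550
Fold change = 2^(−1.550) = 0.3415

0.342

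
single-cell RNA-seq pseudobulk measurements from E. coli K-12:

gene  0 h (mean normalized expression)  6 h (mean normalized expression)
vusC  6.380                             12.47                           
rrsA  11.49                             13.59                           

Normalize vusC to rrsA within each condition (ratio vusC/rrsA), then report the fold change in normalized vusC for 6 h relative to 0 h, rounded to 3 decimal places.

vusC/rrsA (0 h) = 6.380 / 11.49 = 0.55527
vusC/rrsA (6 h) = 12.47 / 13.59 = 0.91759
Fold change = 0.91759 / 0.55527 = 1.6525

1.653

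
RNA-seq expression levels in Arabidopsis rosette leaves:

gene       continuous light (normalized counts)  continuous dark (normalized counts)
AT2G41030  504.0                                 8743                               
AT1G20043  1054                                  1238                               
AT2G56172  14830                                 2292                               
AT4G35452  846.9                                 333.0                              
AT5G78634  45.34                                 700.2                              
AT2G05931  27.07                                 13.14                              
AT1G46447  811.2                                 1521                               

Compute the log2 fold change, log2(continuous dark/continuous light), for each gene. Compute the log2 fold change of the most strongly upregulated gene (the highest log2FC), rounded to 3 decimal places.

4.117

log2(8743/504.0) = 4.117  (AT2G41030)
log2(1238/1054) = 0.232  (AT1G20043)
log2(2292/14830) = -2.694  (AT2G56172)
log2(333.0/846.9) = -1.347  (AT4G35452)
log2(700.2/45.34) = 3.949  (AT5G78634)
log2(13.14/27.07) = -1.043  (AT2G05931)
log2(1521/811.2) = 0.907  (AT1G46447)
AT2G41030 is most strongly upregulated.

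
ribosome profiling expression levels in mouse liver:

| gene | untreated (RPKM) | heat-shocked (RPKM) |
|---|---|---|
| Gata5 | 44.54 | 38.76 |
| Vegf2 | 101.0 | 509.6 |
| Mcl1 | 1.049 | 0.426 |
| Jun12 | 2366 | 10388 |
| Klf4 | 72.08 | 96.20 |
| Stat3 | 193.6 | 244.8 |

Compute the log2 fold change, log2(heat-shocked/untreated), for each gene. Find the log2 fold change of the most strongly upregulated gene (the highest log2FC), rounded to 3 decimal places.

log2(38.76/44.54) = -0.201  (Gata5)
log2(509.6/101.0) = 2.335  (Vegf2)
log2(0.426/1.049) = -1.300  (Mcl1)
log2(10388/2366) = 2.134  (Jun12)
log2(96.20/72.08) = 0.416  (Klf4)
log2(244.8/193.6) = 0.339  (Stat3)
Vegf2 is most strongly upregulated.

2.335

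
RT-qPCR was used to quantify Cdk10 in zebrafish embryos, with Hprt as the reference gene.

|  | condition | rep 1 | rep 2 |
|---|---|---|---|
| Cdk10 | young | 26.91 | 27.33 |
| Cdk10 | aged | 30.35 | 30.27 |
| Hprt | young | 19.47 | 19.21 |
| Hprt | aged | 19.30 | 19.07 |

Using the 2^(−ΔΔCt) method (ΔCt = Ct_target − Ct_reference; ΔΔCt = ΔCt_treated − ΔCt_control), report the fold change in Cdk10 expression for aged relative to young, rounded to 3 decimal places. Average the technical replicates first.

0.098

Mean Ct: Cdk10 young 27.120; Cdk10 aged 30.310; Hprt young 19.340; Hprt aged 19.185
ΔCt(young) = 27.120 − 19.340 = 7.780
ΔCt(aged) = 30.310 − 19.185 = 11.125
ΔΔCt = 11.125 − 7.780 = 3.345
Fold change = 2^(−3.345) = 0.0984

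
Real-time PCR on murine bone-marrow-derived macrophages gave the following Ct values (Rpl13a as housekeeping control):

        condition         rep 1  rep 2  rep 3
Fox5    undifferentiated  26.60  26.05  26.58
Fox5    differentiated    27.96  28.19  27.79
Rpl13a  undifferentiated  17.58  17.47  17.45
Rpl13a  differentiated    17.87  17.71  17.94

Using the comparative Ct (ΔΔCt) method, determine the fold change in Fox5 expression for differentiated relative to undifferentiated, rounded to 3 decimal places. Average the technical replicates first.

0.426

Mean Ct: Fox5 undifferentiated 26.410; Fox5 differentiated 27.980; Rpl13a undifferentiated 17.500; Rpl13a differentiated 17.840
ΔCt(undifferentiated) = 26.410 − 17.500 = 8.910
ΔCt(differentiated) = 27.980 − 17.840 = 10.140
ΔΔCt = 10.140 − 8.910 = 1.230
Fold change = 2^(−1.230) = 0.4263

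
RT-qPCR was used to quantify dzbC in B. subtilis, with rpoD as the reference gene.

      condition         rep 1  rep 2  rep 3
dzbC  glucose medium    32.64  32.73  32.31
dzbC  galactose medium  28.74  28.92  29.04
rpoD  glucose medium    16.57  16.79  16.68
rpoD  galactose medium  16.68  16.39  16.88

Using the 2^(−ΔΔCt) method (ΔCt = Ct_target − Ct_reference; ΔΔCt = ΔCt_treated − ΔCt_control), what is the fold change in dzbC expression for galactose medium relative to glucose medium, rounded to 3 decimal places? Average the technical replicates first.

12.381

Mean Ct: dzbC glucose medium 32.560; dzbC galactose medium 28.900; rpoD glucose medium 16.680; rpoD galactose medium 16.650
ΔCt(glucose medium) = 32.560 − 16.680 = 15.880
ΔCt(galactose medium) = 28.900 − 16.650 = 12.250
ΔΔCt = 12.250 − 15.880 = -3.630
Fold change = 2^(−(-3.630)) = 2^3.630 = 12.3805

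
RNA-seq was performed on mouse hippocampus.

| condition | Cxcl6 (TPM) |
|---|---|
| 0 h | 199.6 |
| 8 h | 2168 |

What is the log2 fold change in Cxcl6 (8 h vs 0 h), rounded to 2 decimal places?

Fold change = 2168 / 199.6 = 10.8617
log2(10.8617) = 3.441

3.44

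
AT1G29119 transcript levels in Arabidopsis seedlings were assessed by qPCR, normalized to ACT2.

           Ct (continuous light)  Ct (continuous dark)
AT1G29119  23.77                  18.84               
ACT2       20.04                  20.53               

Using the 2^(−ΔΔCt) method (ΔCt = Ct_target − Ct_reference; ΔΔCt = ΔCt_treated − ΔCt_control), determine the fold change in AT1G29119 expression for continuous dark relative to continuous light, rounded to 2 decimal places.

42.81

ΔCt(continuous light) = 23.770 − 20.040 = 3.730
ΔCt(continuous dark) = 18.840 − 20.530 = -1.690
ΔΔCt = -1.690 − 3.730 = -5.420
Fold change = 2^(−(-5.420)) = 2^5.420 = 42.814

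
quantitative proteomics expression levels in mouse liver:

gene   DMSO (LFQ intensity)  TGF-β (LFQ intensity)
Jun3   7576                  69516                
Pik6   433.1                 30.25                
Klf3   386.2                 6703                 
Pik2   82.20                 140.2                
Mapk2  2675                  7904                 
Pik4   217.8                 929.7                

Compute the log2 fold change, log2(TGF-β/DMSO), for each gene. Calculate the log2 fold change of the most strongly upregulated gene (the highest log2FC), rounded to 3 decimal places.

log2(69516/7576) = 3.198  (Jun3)
log2(30.25/433.1) = -3.840  (Pik6)
log2(6703/386.2) = 4.117  (Klf3)
log2(140.2/82.20) = 0.770  (Pik2)
log2(7904/2675) = 1.563  (Mapk2)
log2(929.7/217.8) = 2.094  (Pik4)
Klf3 is most strongly upregulated.

4.117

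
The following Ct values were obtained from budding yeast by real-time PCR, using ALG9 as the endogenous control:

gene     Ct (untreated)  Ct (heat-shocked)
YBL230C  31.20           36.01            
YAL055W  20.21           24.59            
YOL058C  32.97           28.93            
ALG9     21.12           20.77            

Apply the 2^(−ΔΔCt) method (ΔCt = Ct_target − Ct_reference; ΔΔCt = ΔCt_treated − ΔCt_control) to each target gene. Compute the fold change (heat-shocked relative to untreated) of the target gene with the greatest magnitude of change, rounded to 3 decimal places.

YBL230C: ΔΔCt = (36.01−20.77) − (31.20−21.12) = 15.24 − 10.08 = 5.16; fold change = 2^-5.16 = 0.028
YAL055W: ΔΔCt = (24.59−20.77) − (20.21−21.12) = 3.82 − (-0.91) = 4.73; fold change = 2^-4.73 = 0.038
YOL058C: ΔΔCt = (28.93−20.77) − (32.97−21.12) = 8.16 − 11.85 = -3.69; fold change = 2^3.69 = 12.906
YBL230C has the largest |ΔΔCt| = 5.16.

0.028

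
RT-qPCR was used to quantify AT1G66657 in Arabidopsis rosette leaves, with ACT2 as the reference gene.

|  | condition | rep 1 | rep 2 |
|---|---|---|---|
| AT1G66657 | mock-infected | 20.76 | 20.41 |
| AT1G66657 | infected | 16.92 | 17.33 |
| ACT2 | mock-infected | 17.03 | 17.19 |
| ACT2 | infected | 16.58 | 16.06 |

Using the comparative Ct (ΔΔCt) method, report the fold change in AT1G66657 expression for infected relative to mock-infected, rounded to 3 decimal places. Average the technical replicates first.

Mean Ct: AT1G66657 mock-infected 20.585; AT1G66657 infected 17.125; ACT2 mock-infected 17.110; ACT2 infected 16.320
ΔCt(mock-infected) = 20.585 − 17.110 = 3.475
ΔCt(infected) = 17.125 − 16.320 = 0.805
ΔΔCt = 0.805 − 3.475 = -2.670
Fold change = 2^(−(-2.670)) = 2^2.670 = 6.3643

6.364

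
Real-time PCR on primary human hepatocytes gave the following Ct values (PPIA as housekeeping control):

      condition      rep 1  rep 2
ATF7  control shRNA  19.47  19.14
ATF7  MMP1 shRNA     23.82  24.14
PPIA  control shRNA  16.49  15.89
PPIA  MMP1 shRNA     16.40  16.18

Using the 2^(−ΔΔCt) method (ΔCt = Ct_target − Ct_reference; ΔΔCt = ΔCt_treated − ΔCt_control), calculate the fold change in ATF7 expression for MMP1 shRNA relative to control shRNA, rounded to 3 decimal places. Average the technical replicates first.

Mean Ct: ATF7 control shRNA 19.305; ATF7 MMP1 shRNA 23.980; PPIA control shRNA 16.190; PPIA MMP1 shRNA 16.290
ΔCt(control shRNA) = 19.305 − 16.190 = 3.115
ΔCt(MMP1 shRNA) = 23.980 − 16.290 = 7.690
ΔΔCt = 7.690 − 3.115 = 4.575
Fold change = 2^(−4.575) = 0.0420

0.042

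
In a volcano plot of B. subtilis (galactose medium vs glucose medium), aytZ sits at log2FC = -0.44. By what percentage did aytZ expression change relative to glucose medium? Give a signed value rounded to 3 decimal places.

-26.287%

Fold change = 2^(-0.44) = 0.7371
Percent change = (FC − 1) × 100% = (0.7371 − 1) × 100 = -26.287%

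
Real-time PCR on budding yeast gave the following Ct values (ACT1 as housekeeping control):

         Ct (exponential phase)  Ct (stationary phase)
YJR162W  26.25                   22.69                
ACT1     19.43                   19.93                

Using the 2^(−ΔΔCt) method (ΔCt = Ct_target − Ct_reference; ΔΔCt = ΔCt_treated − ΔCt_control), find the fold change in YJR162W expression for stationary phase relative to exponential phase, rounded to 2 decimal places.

ΔCt(exponential phase) = 26.250 − 19.430 = 6.820
ΔCt(stationary phase) = 22.690 − 19.930 = 2.760
ΔΔCt = 2.760 − 6.820 = -4.060
Fold change = 2^(−(-4.060)) = 2^4.060 = 16.679

16.68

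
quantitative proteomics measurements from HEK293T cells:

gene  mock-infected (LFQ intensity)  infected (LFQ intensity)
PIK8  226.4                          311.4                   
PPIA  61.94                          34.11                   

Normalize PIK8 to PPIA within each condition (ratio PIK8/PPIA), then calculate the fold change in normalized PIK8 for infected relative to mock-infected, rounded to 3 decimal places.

PIK8/PPIA (mock-infected) = 226.4 / 61.94 = 3.6552
PIK8/PPIA (infected) = 311.4 / 34.11 = 9.1293
Fold change = 9.1293 / 3.6552 = 2.4977

2.498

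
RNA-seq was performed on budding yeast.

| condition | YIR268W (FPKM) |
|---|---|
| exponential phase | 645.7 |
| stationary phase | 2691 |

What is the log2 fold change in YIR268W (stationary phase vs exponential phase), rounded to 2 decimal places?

2.06

Fold change = 2691 / 645.7 = 4.1676
log2(4.1676) = 2.059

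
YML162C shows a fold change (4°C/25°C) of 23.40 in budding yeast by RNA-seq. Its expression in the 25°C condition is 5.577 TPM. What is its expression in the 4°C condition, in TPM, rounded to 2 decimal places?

4°C expression = 5.577 × 23.40 = 130.50

130.50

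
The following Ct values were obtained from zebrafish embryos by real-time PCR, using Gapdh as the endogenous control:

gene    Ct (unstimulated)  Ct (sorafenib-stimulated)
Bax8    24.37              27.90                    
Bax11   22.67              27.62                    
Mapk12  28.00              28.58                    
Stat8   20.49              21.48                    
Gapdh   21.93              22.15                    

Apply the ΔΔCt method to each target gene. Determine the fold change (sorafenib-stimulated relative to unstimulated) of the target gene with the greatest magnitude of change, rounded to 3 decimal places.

Bax8: ΔΔCt = (27.90−22.15) − (24.37−21.93) = 5.75 − 2.44 = 3.31; fold change = 2^-3.31 = 0.101
Bax11: ΔΔCt = (27.62−22.15) − (22.67−21.93) = 5.47 − 0.74 = 4.73; fold change = 2^-4.73 = 0.038
Mapk12: ΔΔCt = (28.58−22.15) − (28.00−21.93) = 6.43 − 6.07 = 0.36; fold change = 2^-0.36 = 0.779
Stat8: ΔΔCt = (21.48−22.15) − (20.49−21.93) = -0.67 − (-1.44) = 0.77; fold change = 2^-0.77 = 0.586
Bax11 has the largest |ΔΔCt| = 4.73.

0.038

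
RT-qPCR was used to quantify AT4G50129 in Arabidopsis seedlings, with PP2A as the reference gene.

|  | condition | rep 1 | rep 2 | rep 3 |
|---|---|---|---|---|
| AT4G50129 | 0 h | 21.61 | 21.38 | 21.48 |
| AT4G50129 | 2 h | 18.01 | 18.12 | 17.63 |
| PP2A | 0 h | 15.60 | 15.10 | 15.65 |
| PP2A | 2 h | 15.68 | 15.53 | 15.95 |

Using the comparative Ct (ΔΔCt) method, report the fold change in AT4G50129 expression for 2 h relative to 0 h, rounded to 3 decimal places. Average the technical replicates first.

14.320

Mean Ct: AT4G50129 0 h 21.490; AT4G50129 2 h 17.920; PP2A 0 h 15.450; PP2A 2 h 15.720
ΔCt(0 h) = 21.490 − 15.450 = 6.040
ΔCt(2 h) = 17.920 − 15.720 = 2.200
ΔΔCt = 2.200 − 6.040 = -3.840
Fold change = 2^(−(-3.840)) = 2^3.840 = 14.3204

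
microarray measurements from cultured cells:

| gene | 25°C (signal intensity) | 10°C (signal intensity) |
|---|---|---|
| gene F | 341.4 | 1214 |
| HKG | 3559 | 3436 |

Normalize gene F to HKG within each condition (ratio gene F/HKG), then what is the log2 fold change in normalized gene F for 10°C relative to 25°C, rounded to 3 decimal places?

gene F/HKG (25°C) = 341.4 / 3559 = 0.095926
gene F/HKG (10°C) = 1214 / 3436 = 0.35332
Fold change = 0.35332 / 0.095926 = 3.6832
log2(3.6832) = 1.8810

1.881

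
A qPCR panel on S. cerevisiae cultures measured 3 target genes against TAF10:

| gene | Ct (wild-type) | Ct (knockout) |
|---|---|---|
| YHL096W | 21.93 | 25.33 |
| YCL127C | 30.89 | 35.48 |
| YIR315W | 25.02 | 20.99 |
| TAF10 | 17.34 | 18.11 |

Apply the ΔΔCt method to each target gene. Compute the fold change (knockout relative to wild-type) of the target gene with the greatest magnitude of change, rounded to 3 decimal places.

27.858

YHL096W: ΔΔCt = (25.33−18.11) − (21.93−17.34) = 7.22 − 4.59 = 2.63; fold change = 2^-2.63 = 0.162
YCL127C: ΔΔCt = (35.48−18.11) − (30.89−17.34) = 17.37 − 13.55 = 3.82; fold change = 2^-3.82 = 0.071
YIR315W: ΔΔCt = (20.99−18.11) − (25.02−17.34) = 2.88 − 7.68 = -4.80; fold change = 2^4.80 = 27.858
YIR315W has the largest |ΔΔCt| = 4.80.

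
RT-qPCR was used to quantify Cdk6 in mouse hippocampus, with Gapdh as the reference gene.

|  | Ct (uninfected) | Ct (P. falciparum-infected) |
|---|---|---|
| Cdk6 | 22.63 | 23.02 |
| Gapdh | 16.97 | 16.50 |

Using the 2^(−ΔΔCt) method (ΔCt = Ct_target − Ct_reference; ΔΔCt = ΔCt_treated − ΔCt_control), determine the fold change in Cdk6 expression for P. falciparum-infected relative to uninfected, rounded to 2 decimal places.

0.55

ΔCt(uninfected) = 22.630 − 16.970 = 5.660
ΔCt(P. falciparum-infected) = 23.020 − 16.500 = 6.520
ΔΔCt = 6.520 − 5.660 = 0.860
Fold change = 2^(−0.860) = 0.551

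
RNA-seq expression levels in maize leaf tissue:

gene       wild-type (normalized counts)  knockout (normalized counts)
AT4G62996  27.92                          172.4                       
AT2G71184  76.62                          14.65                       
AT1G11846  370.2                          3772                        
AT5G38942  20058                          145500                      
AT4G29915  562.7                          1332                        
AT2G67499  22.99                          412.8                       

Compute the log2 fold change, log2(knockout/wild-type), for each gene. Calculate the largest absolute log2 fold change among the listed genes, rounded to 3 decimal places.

4.166

log2(172.4/27.92) = 2.626  (AT4G62996)
log2(14.65/76.62) = -2.387  (AT2G71184)
log2(3772/370.2) = 3.349  (AT1G11846)
log2(145500/20058) = 2.859  (AT5G38942)
log2(1332/562.7) = 1.243  (AT4G29915)
log2(412.8/22.99) = 4.166  (AT2G67499)
The largest magnitude belongs to AT2G67499.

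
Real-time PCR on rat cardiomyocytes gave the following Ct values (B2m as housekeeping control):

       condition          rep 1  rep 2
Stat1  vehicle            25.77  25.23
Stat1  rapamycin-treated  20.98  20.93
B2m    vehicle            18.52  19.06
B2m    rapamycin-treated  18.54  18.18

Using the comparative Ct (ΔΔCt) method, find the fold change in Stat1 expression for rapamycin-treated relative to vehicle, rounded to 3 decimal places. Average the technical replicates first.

Mean Ct: Stat1 vehicle 25.500; Stat1 rapamycin-treated 20.955; B2m vehicle 18.790; B2m rapamycin-treated 18.360
ΔCt(vehicle) = 25.500 − 18.790 = 6.710
ΔCt(rapamycin-treated) = 20.955 − 18.360 = 2.595
ΔΔCt = 2.595 − 6.710 = -4.115
Fold change = 2^(−(-4.115)) = 2^4.115 = 17.3276

17.328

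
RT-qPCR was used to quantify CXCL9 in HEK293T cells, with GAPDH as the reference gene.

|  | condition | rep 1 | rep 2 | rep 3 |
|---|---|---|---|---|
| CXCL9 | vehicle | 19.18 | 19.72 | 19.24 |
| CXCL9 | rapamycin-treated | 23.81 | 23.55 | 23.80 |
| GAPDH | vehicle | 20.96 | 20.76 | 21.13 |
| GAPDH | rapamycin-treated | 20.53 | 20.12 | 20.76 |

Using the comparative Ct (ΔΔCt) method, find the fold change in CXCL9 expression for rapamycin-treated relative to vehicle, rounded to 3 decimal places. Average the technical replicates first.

Mean Ct: CXCL9 vehicle 19.380; CXCL9 rapamycin-treated 23.720; GAPDH vehicle 20.950; GAPDH rapamycin-treated 20.470
ΔCt(vehicle) = 19.380 − 20.950 = -1.570
ΔCt(rapamycin-treated) = 23.720 − 20.470 = 3.250
ΔΔCt = 3.250 − (-1.570) = 4.820
Fold change = 2^(−4.820) = 0.0354

0.035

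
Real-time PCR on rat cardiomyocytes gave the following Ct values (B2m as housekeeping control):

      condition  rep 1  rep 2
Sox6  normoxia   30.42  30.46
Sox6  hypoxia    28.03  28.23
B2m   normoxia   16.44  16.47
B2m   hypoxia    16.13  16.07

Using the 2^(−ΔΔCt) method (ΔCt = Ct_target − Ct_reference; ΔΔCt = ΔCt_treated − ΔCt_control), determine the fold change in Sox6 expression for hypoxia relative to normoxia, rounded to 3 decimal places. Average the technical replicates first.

3.877

Mean Ct: Sox6 normoxia 30.440; Sox6 hypoxia 28.130; B2m normoxia 16.455; B2m hypoxia 16.100
ΔCt(normoxia) = 30.440 − 16.455 = 13.985
ΔCt(hypoxia) = 28.130 − 16.100 = 12.030
ΔΔCt = 12.030 − 13.985 = -1.955
Fold change = 2^(−(-1.955)) = 2^1.955 = 3.8772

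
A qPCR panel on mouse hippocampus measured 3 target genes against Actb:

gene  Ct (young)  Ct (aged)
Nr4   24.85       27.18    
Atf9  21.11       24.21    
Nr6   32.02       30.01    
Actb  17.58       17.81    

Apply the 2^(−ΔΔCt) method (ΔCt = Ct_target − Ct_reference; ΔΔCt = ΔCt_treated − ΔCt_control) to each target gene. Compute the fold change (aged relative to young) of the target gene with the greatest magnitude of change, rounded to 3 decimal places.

Nr4: ΔΔCt = (27.18−17.81) − (24.85−17.58) = 9.37 − 7.27 = 2.10; fold change = 2^-2.10 = 0.233
Atf9: ΔΔCt = (24.21−17.81) − (21.11−17.58) = 6.40 − 3.53 = 2.87; fold change = 2^-2.87 = 0.137
Nr6: ΔΔCt = (30.01−17.81) − (32.02−17.58) = 12.20 − 14.44 = -2.24; fold change = 2^2.24 = 4.724
Atf9 has the largest |ΔΔCt| = 2.87.

0.137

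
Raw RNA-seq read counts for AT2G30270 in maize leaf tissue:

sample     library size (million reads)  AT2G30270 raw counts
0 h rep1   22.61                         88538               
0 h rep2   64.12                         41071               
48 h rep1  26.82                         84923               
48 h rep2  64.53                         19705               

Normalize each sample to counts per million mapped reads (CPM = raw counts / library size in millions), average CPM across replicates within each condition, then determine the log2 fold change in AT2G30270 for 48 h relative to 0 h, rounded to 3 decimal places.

CPM(0 h rep1) = 88538 / 22.61 = 3915.8779
CPM(0 h rep2) = 41071 / 64.12 = 640.5334
CPM(48 h rep1) = 84923 / 26.82 = 3166.4057
CPM(48 h rep2) = 19705 / 64.53 = 305.3618
mean CPM(0 h) = 2278.2057; mean CPM(48 h) = 1735.8838
Fold change = 1735.8838 / 2278.2057 = 0.76195
log2(0.76195) = -0.3922

-0.392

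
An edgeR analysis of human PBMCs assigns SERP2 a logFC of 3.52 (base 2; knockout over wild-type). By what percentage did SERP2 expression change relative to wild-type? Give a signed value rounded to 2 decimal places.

1047.16%

Fold change = 2^(3.52) = 11.4716
Percent change = (FC − 1) × 100% = (11.4716 − 1) × 100 = 1047.16%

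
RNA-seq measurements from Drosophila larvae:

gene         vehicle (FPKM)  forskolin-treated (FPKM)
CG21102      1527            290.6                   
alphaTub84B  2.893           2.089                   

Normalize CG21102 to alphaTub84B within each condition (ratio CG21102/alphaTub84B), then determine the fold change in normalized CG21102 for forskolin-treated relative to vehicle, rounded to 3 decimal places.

CG21102/alphaTub84B (vehicle) = 1527 / 2.893 = 527.83
CG21102/alphaTub84B (forskolin-treated) = 290.6 / 2.089 = 139.11
Fold change = 139.11 / 527.83 = 0.2636

0.264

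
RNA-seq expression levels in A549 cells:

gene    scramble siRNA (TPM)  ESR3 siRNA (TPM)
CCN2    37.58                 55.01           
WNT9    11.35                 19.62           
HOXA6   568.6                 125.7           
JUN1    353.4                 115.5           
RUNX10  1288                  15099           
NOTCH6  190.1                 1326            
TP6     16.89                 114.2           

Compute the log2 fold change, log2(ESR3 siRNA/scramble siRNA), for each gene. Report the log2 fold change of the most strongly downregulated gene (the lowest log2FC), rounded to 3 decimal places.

log2(55.01/37.58) = 0.550  (CCN2)
log2(19.62/11.35) = 0.790  (WNT9)
log2(125.7/568.6) = -2.177  (HOXA6)
log2(115.5/353.4) = -1.613  (JUN1)
log2(15099/1288) = 3.551  (RUNX10)
log2(1326/190.1) = 2.802  (NOTCH6)
log2(114.2/16.89) = 2.757  (TP6)
HOXA6 is most strongly downregulated.

-2.177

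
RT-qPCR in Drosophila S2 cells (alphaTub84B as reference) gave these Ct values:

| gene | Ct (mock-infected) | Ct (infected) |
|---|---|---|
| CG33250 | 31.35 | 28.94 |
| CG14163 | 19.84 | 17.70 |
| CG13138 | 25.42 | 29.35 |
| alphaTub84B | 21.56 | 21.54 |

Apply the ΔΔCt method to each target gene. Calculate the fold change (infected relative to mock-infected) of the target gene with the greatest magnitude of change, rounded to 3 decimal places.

0.065

CG33250: ΔΔCt = (28.94−21.54) − (31.35−21.56) = 7.40 − 9.79 = -2.39; fold change = 2^2.39 = 5.242
CG14163: ΔΔCt = (17.70−21.54) − (19.84−21.56) = -3.84 − (-1.72) = -2.12; fold change = 2^2.12 = 4.347
CG13138: ΔΔCt = (29.35−21.54) − (25.42−21.56) = 7.81 − 3.86 = 3.95; fold change = 2^-3.95 = 0.065
CG13138 has the largest |ΔΔCt| = 3.95.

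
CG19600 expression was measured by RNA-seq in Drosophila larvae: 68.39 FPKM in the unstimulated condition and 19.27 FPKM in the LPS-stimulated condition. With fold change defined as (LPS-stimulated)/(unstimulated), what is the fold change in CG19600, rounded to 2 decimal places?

0.28

Fold change = 19.27 / 68.39 = 0.282
CG19600 is downregulated.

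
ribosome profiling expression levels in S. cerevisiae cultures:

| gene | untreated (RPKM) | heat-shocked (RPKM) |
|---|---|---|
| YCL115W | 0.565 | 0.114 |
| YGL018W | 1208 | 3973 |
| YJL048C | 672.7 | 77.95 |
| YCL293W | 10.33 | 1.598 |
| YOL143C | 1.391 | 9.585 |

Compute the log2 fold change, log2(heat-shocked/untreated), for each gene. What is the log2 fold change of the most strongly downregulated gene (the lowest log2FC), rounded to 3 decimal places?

-3.109

log2(0.114/0.565) = -2.309  (YCL115W)
log2(3973/1208) = 1.718  (YGL018W)
log2(77.95/672.7) = -3.109  (YJL048C)
log2(1.598/10.33) = -2.693  (YCL293W)
log2(9.585/1.391) = 2.785  (YOL143C)
YJL048C is most strongly downregulated.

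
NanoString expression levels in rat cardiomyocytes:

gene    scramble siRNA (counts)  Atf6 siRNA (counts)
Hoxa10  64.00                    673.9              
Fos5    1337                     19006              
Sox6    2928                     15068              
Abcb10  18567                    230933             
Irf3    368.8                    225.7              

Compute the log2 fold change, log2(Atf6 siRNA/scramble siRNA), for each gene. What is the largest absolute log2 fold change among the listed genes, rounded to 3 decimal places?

log2(673.9/64.00) = 3.396  (Hoxa10)
log2(19006/1337) = 3.829  (Fos5)
log2(15068/2928) = 2.364  (Sox6)
log2(230933/18567) = 3.637  (Abcb10)
log2(225.7/368.8) = -0.708  (Irf3)
The largest magnitude belongs to Fos5.

3.829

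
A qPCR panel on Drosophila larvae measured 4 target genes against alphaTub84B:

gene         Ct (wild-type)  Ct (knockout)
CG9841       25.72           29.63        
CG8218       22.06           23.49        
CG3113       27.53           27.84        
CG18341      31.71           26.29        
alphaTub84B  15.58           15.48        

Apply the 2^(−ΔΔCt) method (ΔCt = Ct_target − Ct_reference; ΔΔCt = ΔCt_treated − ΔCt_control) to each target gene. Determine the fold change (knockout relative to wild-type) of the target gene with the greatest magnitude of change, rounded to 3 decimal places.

CG9841: ΔΔCt = (29.63−15.48) − (25.72−15.58) = 14.15 − 10.14 = 4.01; fold change = 2^-4.01 = 0.062
CG8218: ΔΔCt = (23.49−15.48) − (22.06−15.58) = 8.01 − 6.48 = 1.53; fold change = 2^-1.53 = 0.346
CG3113: ΔΔCt = (27.84−15.48) − (27.53−15.58) = 12.36 − 11.95 = 0.41; fold change = 2^-0.41 = 0.753
CG18341: ΔΔCt = (26.29−15.48) − (31.71−15.58) = 10.81 − 16.13 = -5.32; fold change = 2^5.32 = 39.947
CG18341 has the largest |ΔΔCt| = 5.32.

39.947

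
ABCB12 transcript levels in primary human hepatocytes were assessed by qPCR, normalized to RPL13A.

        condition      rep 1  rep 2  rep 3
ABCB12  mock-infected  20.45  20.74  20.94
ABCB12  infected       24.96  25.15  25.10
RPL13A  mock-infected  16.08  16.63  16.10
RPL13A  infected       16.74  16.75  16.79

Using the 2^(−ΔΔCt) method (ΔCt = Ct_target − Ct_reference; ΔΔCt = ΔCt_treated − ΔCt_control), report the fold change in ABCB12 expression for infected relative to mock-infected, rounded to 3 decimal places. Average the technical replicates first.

0.068

Mean Ct: ABCB12 mock-infected 20.710; ABCB12 infected 25.070; RPL13A mock-infected 16.270; RPL13A infected 16.760
ΔCt(mock-infected) = 20.710 − 16.270 = 4.440
ΔCt(infected) = 25.070 − 16.760 = 8.310
ΔΔCt = 8.310 − 4.440 = 3.870
Fold change = 2^(−3.870) = 0.0684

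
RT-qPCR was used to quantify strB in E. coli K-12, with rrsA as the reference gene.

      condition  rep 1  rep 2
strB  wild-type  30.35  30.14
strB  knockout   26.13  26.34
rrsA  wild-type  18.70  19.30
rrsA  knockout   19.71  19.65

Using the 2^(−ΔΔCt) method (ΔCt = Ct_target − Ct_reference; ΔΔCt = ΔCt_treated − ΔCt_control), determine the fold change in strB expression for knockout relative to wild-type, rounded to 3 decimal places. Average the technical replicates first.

Mean Ct: strB wild-type 30.245; strB knockout 26.235; rrsA wild-type 19.000; rrsA knockout 19.680
ΔCt(wild-type) = 30.245 − 19.000 = 11.245
ΔCt(knockout) = 26.235 − 19.680 = 6.555
ΔΔCt = 6.555 − 11.245 = -4.690
Fold change = 2^(−(-4.690)) = 2^4.690 = 25.8125

25.813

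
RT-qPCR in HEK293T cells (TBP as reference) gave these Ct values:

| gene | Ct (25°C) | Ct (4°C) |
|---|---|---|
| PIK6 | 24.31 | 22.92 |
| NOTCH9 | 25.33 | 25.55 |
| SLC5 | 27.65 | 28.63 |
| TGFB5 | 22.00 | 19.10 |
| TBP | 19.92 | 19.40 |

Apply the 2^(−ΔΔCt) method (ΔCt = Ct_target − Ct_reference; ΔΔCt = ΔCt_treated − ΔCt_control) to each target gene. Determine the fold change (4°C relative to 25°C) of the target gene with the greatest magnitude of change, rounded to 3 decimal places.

PIK6: ΔΔCt = (22.92−19.40) − (24.31−19.92) = 3.52 − 4.39 = -0.87; fold change = 2^0.87 = 1.828
NOTCH9: ΔΔCt = (25.55−19.40) − (25.33−19.92) = 6.15 − 5.41 = 0.74; fold change = 2^-0.74 = 0.599
SLC5: ΔΔCt = (28.63−19.40) − (27.65−19.92) = 9.23 − 7.73 = 1.50; fold change = 2^-1.50 = 0.354
TGFB5: ΔΔCt = (19.10−19.40) − (22.00−19.92) = -0.30 − 2.08 = -2.38; fold change = 2^2.38 = 5.205
TGFB5 has the largest |ΔΔCt| = 2.38.

5.205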